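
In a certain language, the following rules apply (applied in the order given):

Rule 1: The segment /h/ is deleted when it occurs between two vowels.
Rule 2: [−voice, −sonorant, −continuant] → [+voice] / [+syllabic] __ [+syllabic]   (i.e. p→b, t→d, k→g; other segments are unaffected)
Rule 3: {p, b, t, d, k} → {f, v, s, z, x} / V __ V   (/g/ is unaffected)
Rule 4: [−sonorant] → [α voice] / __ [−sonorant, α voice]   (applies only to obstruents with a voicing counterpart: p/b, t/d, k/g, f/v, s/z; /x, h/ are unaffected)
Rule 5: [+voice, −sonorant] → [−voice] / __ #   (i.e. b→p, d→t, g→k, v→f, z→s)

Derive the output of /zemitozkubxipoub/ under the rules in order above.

zemizoskupxivoup

Rule 1 (intervocalic h-deletion): no segment meets the environment; /zemitozkubxipoub/ is unchanged.
Rule 2 (intervocalic voicing): /t/ is a voiceless stop between vowels /i/ and /o/, so it voices to [d]. /p/ is a voiceless stop between vowels /i/ and /o/, so it voices to [b]. /zemitozkubxipoub/ → zemidozkubxiboub.
Rule 3 (intervocalic spirantization): /d/ is a stop between vowels /i/ and /o/, so it spirantizes to the fricative [z]. /b/ is a stop between vowels /i/ and /o/, so it spirantizes to the fricative [v]. /zemidozkubxiboub/ → zemizozkubxivoub.
Rule 4 (regressive voicing assimilation): /z/ precedes the voiceless obstruent /k/, so it devoices to [s] by assimilation. /b/ precedes the voiceless obstruent /x/, so it devoices to [p] by assimilation. /zemizozkubxivoub/ → zemizoskupxivoub.
Rule 5 (final devoicing): /b/ is a voiced obstruent in word-final position, so it devoices to [p]. /zemizoskupxivoub/ → zemizoskupxivoup.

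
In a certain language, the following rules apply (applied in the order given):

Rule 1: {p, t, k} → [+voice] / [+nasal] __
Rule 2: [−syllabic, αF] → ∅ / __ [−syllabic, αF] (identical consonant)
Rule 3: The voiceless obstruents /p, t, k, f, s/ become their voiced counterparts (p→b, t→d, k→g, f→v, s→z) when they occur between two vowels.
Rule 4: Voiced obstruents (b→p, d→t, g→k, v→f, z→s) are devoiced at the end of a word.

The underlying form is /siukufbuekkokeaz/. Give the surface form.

siugufbuegogeas

Rule 1 (post-nasal voicing): no segment meets the environment; /siukufbuekkokeaz/ is unchanged.
Rule 2 (degemination): /kk/ is a geminate; the first /k/ deletes. /siukufbuekkokeaz/ → siukufbuekokeaz.
Rule 3 (intervocalic voicing): /k/ is a voiceless obstruent between vowels /u/ and /u/, so it voices to [g]. /k/ is a voiceless obstruent between vowels /e/ and /o/, so it voices to [g]. /k/ is a voiceless obstruent between vowels /o/ and /e/, so it voices to [g]. /siukufbuekokeaz/ → siugufbuegogeaz.
Rule 4 (final devoicing): /z/ is a voiced obstruent in word-final position, so it devoices to [s]. /siugufbuegogeaz/ → siugufbuegogeas.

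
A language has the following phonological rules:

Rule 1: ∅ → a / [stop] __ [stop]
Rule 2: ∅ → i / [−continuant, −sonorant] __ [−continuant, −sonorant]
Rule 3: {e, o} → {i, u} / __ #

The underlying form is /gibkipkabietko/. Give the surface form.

Rule 1 (stop-cluster a-epenthesis): /b/ and /k/ form a stop–stop cluster, so [a] is inserted between them. /p/ and /k/ form a stop–stop cluster, so [a] is inserted between them. /t/ and /k/ form a stop–stop cluster, so [a] is inserted between them. /gibkipkabietko/ → gibakipakabietako.
Rule 2 (stop-cluster i-epenthesis): no segment meets the environment; /gibakipakabietako/ is unchanged.
Rule 3 (final vowel raising): /o/ is a mid vowel in word-final position, so it raises to [u]. /gibakipakabietako/ → gibakipakabietaku.

gibakipakabietaku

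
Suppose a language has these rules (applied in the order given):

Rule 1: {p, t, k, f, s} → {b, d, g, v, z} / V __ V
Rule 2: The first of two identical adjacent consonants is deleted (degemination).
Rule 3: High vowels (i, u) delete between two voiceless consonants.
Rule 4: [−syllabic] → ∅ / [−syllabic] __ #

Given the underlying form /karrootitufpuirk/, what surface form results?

Rule 1 (intervocalic voicing): /t/ is a voiceless obstruent between vowels /o/ and /i/, so it voices to [d]. /t/ is a voiceless obstruent between vowels /i/ and /u/, so it voices to [d]. /karrootitufpuirk/ → karroodidufpuirk.
Rule 2 (degemination): /rr/ is a geminate; the first /r/ deletes. /karroodidufpuirk/ → karoodidufpuirk.
Rule 3 (high vowel syncope): no segment meets the environment; /karoodidufpuirk/ is unchanged.
Rule 4 (final cluster simplification): /k/ is the second consonant of a word-final cluster /rk/, so it deletes. /karoodidufpuirk/ → karoodidufpuir.

karoodidufpuir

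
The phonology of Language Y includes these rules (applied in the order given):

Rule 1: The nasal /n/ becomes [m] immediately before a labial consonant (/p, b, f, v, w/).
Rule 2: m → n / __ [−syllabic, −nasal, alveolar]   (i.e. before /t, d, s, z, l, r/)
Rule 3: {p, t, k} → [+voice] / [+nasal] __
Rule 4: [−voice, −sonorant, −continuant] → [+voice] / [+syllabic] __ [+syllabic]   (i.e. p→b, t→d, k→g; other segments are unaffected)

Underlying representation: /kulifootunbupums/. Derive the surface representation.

kulifoodumbubuns

Rule 1 (nasal place assimilation): /n/ precedes the labial consonant /b/, so it assimilates in place to [m]. /kulifootunbupums/ → kulifootumbupums.
Rule 2 (nasal place assimilation): /m/ precedes the alveolar consonant /s/, so it assimilates in place to [n]. /kulifootumbupums/ → kulifootumbupuns.
Rule 3 (post-nasal voicing): no segment meets the environment; /kulifootumbupuns/ is unchanged.
Rule 4 (intervocalic voicing): /t/ is a voiceless stop between vowels /o/ and /u/, so it voices to [d]. /p/ is a voiceless stop between vowels /u/ and /u/, so it voices to [b]. /kulifootumbupuns/ → kulifoodumbubuns.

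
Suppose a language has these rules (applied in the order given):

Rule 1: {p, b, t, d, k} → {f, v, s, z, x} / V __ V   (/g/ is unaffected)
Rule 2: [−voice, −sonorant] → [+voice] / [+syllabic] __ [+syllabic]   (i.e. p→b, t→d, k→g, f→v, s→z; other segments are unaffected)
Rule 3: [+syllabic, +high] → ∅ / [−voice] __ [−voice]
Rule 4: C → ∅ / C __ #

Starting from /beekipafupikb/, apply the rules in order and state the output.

beexivavuvik

Rule 1 (intervocalic spirantization): /k/ is a stop between vowels /e/ and /i/, so it spirantizes to the fricative [x]. /p/ is a stop between vowels /i/ and /a/, so it spirantizes to the fricative [f]. /p/ is a stop between vowels /u/ and /i/, so it spirantizes to the fricative [f]. /beekipafupikb/ → beexifafufikb.
Rule 2 (intervocalic voicing): /f/ is a voiceless obstruent between vowels /i/ and /a/, so it voices to [v]. /f/ is a voiceless obstruent between vowels /a/ and /u/, so it voices to [v]. /f/ is a voiceless obstruent between vowels /u/ and /i/, so it voices to [v]. /beexifafufikb/ → beexivavuvikb.
Rule 3 (high vowel syncope): no segment meets the environment; /beexivavuvikb/ is unchanged.
Rule 4 (final cluster simplification): /b/ is the second consonant of a word-final cluster /kb/, so it deletes. /beexivavuvikb/ → beexivavuvik.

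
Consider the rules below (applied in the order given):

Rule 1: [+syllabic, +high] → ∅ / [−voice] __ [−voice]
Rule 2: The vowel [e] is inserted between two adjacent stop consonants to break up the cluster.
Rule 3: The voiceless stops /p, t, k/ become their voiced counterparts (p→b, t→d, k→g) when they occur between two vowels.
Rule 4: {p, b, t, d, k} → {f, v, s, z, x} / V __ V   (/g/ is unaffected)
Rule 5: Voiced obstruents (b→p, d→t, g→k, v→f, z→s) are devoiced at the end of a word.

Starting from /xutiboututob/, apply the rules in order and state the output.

xtivouzezop

Rule 1 (high vowel syncope): /u/ is a high vowel flanked by voiceless consonants /x/ and /t/, so it deletes. /u/ is a high vowel flanked by voiceless consonants /t/ and /t/, so it deletes. /xutiboututob/ → xtibouttob.
Rule 2 (stop-cluster e-epenthesis): /t/ and /t/ form a stop–stop cluster, so [e] is inserted between them. /xtibouttob/ → xtiboutetob.
Rule 3 (intervocalic voicing): /t/ is a voiceless stop between vowels /u/ and /e/, so it voices to [d]. /t/ is a voiceless stop between vowels /e/ and /o/, so it voices to [d]. /xtiboutetob/ → xtiboudedob.
Rule 4 (intervocalic spirantization): /b/ is a stop between vowels /i/ and /o/, so it spirantizes to the fricative [v]. /d/ is a stop between vowels /u/ and /e/, so it spirantizes to the fricative [z]. /d/ is a stop between vowels /e/ and /o/, so it spirantizes to the fricative [z]. /xtiboudedob/ → xtivouzezob.
Rule 5 (final devoicing): /b/ is a voiced obstruent in word-final position, so it devoices to [p]. /xtivouzezob/ → xtivouzezop.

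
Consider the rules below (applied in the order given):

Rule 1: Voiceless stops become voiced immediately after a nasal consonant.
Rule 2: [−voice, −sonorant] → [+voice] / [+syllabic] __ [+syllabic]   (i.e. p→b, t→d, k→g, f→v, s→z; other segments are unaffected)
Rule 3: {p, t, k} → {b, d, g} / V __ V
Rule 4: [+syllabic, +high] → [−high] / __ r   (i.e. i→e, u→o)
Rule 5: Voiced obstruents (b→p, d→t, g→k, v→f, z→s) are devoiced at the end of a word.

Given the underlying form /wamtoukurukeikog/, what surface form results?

Rule 1 (post-nasal voicing): /t/ is a voiceless stop immediately after the nasal /m/, so it voices to [d]. /wamtoukurukeikog/ → wamdoukurukeikog.
Rule 2 (intervocalic voicing): /k/ is a voiceless obstruent between vowels /u/ and /u/, so it voices to [g]. /k/ is a voiceless obstruent between vowels /u/ and /e/, so it voices to [g]. /k/ is a voiceless obstruent between vowels /i/ and /o/, so it voices to [g]. /wamdoukurukeikog/ → wamdougurugeigog.
Rule 3 (intervocalic voicing): no segment meets the environment; /wamdougurugeigog/ is unchanged.
Rule 4 (pre-rhotic lowering): /u/ is a high vowel immediately before /r/, so it lowers to [o]. /wamdougurugeigog/ → wamdougorugeigog.
Rule 5 (final devoicing): /g/ is a voiced obstruent in word-final position, so it devoices to [k]. /wamdougorugeigog/ → wamdougorugeigok.

wamdougorugeigok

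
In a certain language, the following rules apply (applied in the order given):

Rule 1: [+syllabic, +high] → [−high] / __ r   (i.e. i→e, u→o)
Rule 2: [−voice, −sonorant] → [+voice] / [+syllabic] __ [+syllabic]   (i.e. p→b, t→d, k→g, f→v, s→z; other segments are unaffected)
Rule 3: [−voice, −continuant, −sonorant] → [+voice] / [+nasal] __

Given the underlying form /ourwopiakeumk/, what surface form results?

Rule 1 (pre-rhotic lowering): /u/ is a high vowel immediately before /r/, so it lowers to [o]. /ourwopiakeumk/ → oorwopiakeumk.
Rule 2 (intervocalic voicing): /p/ is a voiceless obstruent between vowels /o/ and /i/, so it voices to [b]. /k/ is a voiceless obstruent between vowels /a/ and /e/, so it voices to [g]. /oorwopiakeumk/ → oorwobiageumk.
Rule 3 (post-nasal voicing): /k/ is a voiceless stop immediately after the nasal /m/, so it voices to [g]. /oorwobiageumk/ → oorwobiageumg.

oorwobiageumg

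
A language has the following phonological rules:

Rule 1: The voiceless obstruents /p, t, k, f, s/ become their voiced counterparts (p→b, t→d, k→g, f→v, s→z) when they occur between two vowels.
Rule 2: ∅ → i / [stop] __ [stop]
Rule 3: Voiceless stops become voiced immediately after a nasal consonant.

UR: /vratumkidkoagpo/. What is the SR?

vradumgidikoagipo

Rule 1 (intervocalic voicing): /t/ is a voiceless obstruent between vowels /a/ and /u/, so it voices to [d]. /vratumkidkoagpo/ → vradumkidkoagpo.
Rule 2 (stop-cluster i-epenthesis): /d/ and /k/ form a stop–stop cluster, so [i] is inserted between them. /g/ and /p/ form a stop–stop cluster, so [i] is inserted between them. /vradumkidkoagpo/ → vradumkidikoagipo.
Rule 3 (post-nasal voicing): /k/ is a voiceless stop immediately after the nasal /m/, so it voices to [g]. /vradumkidikoagipo/ → vradumgidikoagipo.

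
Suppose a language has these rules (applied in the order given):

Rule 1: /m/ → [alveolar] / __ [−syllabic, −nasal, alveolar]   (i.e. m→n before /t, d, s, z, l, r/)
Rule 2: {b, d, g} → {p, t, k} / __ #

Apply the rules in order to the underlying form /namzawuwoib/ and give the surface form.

nanzawuwoip

Rule 1 (nasal place assimilation): /m/ precedes the alveolar consonant /z/, so it assimilates in place to [n]. /namzawuwoib/ → nanzawuwoib.
Rule 2 (final devoicing): /b/ is a voiced stop in word-final position, so it devoices to [p]. /nanzawuwoib/ → nanzawuwoip.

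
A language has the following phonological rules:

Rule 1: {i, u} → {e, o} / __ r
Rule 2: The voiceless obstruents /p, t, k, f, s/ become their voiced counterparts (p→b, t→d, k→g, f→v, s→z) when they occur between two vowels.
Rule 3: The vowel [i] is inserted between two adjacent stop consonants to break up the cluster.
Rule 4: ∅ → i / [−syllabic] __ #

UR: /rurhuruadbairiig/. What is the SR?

Rule 1 (pre-rhotic lowering): /u/ is a high vowel immediately before /r/, so it lowers to [o]. /u/ is a high vowel immediately before /r/, so it lowers to [o]. /i/ is a high vowel immediately before /r/, so it lowers to [e]. /rurhuruadbairiig/ → rorhoruadbaeriig.
Rule 2 (intervocalic voicing): no segment meets the environment; /rorhoruadbaeriig/ is unchanged.
Rule 3 (stop-cluster i-epenthesis): /d/ and /b/ form a stop–stop cluster, so [i] is inserted between them. /rorhoruadbaeriig/ → rorhoruadibaeriig.
Rule 4 (final i-epenthesis): the form ends in the consonant /g/, so [i] is inserted word-finally. /rorhoruadibaeriig/ → rorhoruadibaeriigi.

rorhoruadibaeriigi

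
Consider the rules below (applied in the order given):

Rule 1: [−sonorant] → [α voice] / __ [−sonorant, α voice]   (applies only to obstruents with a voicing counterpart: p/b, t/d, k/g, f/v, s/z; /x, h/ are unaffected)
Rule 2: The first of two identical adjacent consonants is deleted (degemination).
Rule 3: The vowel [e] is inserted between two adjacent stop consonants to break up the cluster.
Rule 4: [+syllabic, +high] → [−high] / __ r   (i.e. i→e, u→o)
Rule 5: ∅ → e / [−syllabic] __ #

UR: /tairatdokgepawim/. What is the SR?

Rule 1 (regressive voicing assimilation): /t/ precedes the voiced obstruent /d/, so it voices to [d] by assimilation. /k/ precedes the voiced obstruent /g/, so it voices to [g] by assimilation. /tairatdokgepawim/ → tairaddoggepawim.
Rule 2 (degemination): /dd/ is a geminate; the first /d/ deletes. /gg/ is a geminate; the first /g/ deletes. /tairaddoggepawim/ → tairadogepawim.
Rule 3 (stop-cluster e-epenthesis): no segment meets the environment; /tairadogepawim/ is unchanged.
Rule 4 (pre-rhotic lowering): /i/ is a high vowel immediately before /r/, so it lowers to [e]. /tairadogepawim/ → taeradogepawim.
Rule 5 (final e-epenthesis): the form ends in the consonant /m/, so [e] is inserted word-finally. /taeradogepawim/ → taeradogepawime.

taeradogepawime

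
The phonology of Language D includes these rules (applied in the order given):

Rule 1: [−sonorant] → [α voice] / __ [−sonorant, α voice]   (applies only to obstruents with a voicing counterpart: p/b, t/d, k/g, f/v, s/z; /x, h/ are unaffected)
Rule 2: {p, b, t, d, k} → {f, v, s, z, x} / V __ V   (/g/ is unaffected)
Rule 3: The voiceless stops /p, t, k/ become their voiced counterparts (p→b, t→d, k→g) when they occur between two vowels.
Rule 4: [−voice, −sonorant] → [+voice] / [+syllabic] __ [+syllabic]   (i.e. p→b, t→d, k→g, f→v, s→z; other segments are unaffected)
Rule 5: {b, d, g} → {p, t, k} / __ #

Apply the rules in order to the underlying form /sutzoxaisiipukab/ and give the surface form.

sudzoxaiziivuxap

Rule 1 (regressive voicing assimilation): /t/ precedes the voiced obstruent /z/, so it voices to [d] by assimilation. /sutzoxaisiipukab/ → sudzoxaisiipukab.
Rule 2 (intervocalic spirantization): /p/ is a stop between vowels /i/ and /u/, so it spirantizes to the fricative [f]. /k/ is a stop between vowels /u/ and /a/, so it spirantizes to the fricative [x]. /sudzoxaisiipukab/ → sudzoxaisiifuxab.
Rule 3 (intervocalic voicing): no segment meets the environment; /sudzoxaisiifuxab/ is unchanged.
Rule 4 (intervocalic voicing): /s/ is a voiceless obstruent between vowels /i/ and /i/, so it voices to [z]. /f/ is a voiceless obstruent between vowels /i/ and /u/, so it voices to [v]. /sudzoxaisiifuxab/ → sudzoxaiziivuxab.
Rule 5 (final devoicing): /b/ is a voiced stop in word-final position, so it devoices to [p]. /sudzoxaiziivuxab/ → sudzoxaiziivuxap.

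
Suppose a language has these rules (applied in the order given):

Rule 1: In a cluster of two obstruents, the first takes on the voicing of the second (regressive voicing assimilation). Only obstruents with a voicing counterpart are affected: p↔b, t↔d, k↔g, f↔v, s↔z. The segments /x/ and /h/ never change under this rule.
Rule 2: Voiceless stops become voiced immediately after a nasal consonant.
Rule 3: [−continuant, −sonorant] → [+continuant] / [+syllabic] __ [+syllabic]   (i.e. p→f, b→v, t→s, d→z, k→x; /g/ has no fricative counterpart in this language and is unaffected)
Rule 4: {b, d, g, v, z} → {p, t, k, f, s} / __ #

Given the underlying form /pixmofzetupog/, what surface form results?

pixmovzesufok

Rule 1 (regressive voicing assimilation): /f/ precedes the voiced obstruent /z/, so it voices to [v] by assimilation. /pixmofzetupog/ → pixmovzetupog.
Rule 2 (post-nasal voicing): no segment meets the environment; /pixmovzetupog/ is unchanged.
Rule 3 (intervocalic spirantization): /t/ is a stop between vowels /e/ and /u/, so it spirantizes to the fricative [s]. /p/ is a stop between vowels /u/ and /o/, so it spirantizes to the fricative [f]. /pixmovzetupog/ → pixmovzesufog.
Rule 4 (final devoicing): /g/ is a voiced obstruent in word-final position, so it devoices to [k]. /pixmovzesufog/ → pixmovzesufok.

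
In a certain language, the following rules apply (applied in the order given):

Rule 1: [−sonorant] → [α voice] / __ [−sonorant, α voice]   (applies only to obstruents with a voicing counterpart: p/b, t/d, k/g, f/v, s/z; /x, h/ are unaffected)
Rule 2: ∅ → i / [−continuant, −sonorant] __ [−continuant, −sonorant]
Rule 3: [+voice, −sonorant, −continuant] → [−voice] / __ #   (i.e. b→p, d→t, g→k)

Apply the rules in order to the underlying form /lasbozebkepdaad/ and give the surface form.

lazbozepikebidaat

Rule 1 (regressive voicing assimilation): /s/ precedes the voiced obstruent /b/, so it voices to [z] by assimilation. /b/ precedes the voiceless obstruent /k/, so it devoices to [p] by assimilation. /p/ precedes the voiced obstruent /d/, so it voices to [b] by assimilation. /lasbozebkepdaad/ → lazbozepkebdaad.
Rule 2 (stop-cluster i-epenthesis): /p/ and /k/ form a stop–stop cluster, so [i] is inserted between them. /b/ and /d/ form a stop–stop cluster, so [i] is inserted between them. /lazbozepkebdaad/ → lazbozepikebidaad.
Rule 3 (final devoicing): /d/ is a voiced stop in word-final position, so it devoices to [t]. /lazbozepikebidaad/ → lazbozepikebidaat.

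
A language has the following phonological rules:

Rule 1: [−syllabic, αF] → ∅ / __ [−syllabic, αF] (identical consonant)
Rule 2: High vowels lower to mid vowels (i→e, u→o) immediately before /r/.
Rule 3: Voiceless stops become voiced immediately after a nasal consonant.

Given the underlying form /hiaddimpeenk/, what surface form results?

Rule 1 (degemination): /dd/ is a geminate; the first /d/ deletes. /hiaddimpeenk/ → hiadimpeenk.
Rule 2 (pre-rhotic lowering): no segment meets the environment; /hiadimpeenk/ is unchanged.
Rule 3 (post-nasal voicing): /p/ is a voiceless stop immediately after the nasal /m/, so it voices to [b]. /k/ is a voiceless stop immediately after the nasal /n/, so it voices to [g]. /hiadimpeenk/ → hiadimbeeng.

hiadimbeeng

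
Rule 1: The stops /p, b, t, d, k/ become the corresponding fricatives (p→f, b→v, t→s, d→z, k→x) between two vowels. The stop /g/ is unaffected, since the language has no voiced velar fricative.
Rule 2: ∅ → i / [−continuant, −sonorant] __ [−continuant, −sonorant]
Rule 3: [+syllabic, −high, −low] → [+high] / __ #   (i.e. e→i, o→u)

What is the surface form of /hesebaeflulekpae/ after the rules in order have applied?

Rule 1 (intervocalic spirantization): /b/ is a stop between vowels /e/ and /a/, so it spirantizes to the fricative [v]. /hesebaeflulekpae/ → hesevaeflulekpae.
Rule 2 (stop-cluster i-epenthesis): /k/ and /p/ form a stop–stop cluster, so [i] is inserted between them. /hesevaeflulekpae/ → hesevaeflulekipae.
Rule 3 (final vowel raising): /e/ is a mid vowel in word-final position, so it raises to [i]. /hesevaeflulekipae/ → hesevaeflulekipai.

hesevaeflulekipai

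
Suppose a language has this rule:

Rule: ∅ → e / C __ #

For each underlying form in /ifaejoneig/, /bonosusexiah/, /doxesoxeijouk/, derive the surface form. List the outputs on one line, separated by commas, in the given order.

/ifaejoneig/: the form ends in the consonant /g/, so [e] is inserted word-finally. → [ifaejoneige].
/bonosusexiah/: the form ends in the consonant /h/, so [e] is inserted word-finally. → [bonosusexiahe].
/doxesoxeijouk/: the form ends in the consonant /k/, so [e] is inserted word-finally. → [doxesoxeijouke].

ifaejoneige, bonosusexiahe, doxesoxeijouke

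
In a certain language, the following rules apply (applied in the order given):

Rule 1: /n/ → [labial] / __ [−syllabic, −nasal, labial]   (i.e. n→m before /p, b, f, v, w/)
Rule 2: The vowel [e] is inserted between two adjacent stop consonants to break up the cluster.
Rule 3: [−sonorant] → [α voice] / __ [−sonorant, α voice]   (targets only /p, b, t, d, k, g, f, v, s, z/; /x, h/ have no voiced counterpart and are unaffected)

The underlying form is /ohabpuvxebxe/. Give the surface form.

Rule 1 (nasal place assimilation): no segment meets the environment; /ohabpuvxebxe/ is unchanged.
Rule 2 (stop-cluster e-epenthesis): /b/ and /p/ form a stop–stop cluster, so [e] is inserted between them. /ohabpuvxebxe/ → ohabepuvxebxe.
Rule 3 (regressive voicing assimilation): /v/ precedes the voiceless obstruent /x/, so it devoices to [f] by assimilation. /b/ precedes the voiceless obstruent /x/, so it devoices to [p] by assimilation. /ohabepuvxebxe/ → ohabepufxepxe.

ohabepufxepxe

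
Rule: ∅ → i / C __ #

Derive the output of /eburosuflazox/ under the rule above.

eburosuflazoxi

the form ends in the consonant /x/, so [i] is inserted word-finally.
Surface form: [eburosuflazoxi].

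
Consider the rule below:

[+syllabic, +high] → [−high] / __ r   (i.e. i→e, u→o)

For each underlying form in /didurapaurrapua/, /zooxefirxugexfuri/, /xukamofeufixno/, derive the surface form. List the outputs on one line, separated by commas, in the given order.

/didurapaurrapua/: /u/ is a high vowel immediately before /r/, so it lowers to [o]. /u/ is a high vowel immediately before /r/, so it lowers to [o]. → [didorapaorrapua].
/zooxefirxugexfuri/: /i/ is a high vowel immediately before /r/, so it lowers to [e]. /u/ is a high vowel immediately before /r/, so it lowers to [o]. → [zooxeferxugexfori].
/xukamofeufixno/: the rule's environment is not met; surfaces unchanged as [xukamofeufixno].

didorapaorrapua, zooxeferxugexfori, xukamofeufixno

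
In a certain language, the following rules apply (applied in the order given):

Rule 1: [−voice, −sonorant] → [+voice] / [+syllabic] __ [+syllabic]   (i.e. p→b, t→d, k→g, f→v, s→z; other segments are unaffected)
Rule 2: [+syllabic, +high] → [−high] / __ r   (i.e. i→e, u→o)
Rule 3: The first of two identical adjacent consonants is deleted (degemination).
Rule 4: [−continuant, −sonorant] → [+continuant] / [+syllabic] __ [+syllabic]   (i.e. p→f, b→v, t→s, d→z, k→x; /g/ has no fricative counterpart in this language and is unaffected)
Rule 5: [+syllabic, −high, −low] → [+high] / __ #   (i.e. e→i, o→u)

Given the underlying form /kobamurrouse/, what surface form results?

kovamorouzi

Rule 1 (intervocalic voicing): /s/ is a voiceless obstruent between vowels /u/ and /e/, so it voices to [z]. /kobamurrouse/ → kobamurrouze.
Rule 2 (pre-rhotic lowering): /u/ is a high vowel immediately before /r/, so it lowers to [o]. /kobamurrouze/ → kobamorrouze.
Rule 3 (degemination): /rr/ is a geminate; the first /r/ deletes. /kobamorrouze/ → kobamorouze.
Rule 4 (intervocalic spirantization): /b/ is a stop between vowels /o/ and /a/, so it spirantizes to the fricative [v]. /kobamorouze/ → kovamorouze.
Rule 5 (final vowel raising): /e/ is a mid vowel in word-final position, so it raises to [i]. /kovamorouze/ → kovamorouzi.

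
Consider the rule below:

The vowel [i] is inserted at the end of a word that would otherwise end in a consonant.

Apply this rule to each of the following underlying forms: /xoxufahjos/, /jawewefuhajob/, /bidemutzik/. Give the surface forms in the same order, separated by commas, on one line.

xoxufahjosi, jawewefuhajobi, bidemutziki

/xoxufahjos/: the form ends in the consonant /s/, so [i] is inserted word-finally. → [xoxufahjosi].
/jawewefuhajob/: the form ends in the consonant /b/, so [i] is inserted word-finally. → [jawewefuhajobi].
/bidemutzik/: the form ends in the consonant /k/, so [i] is inserted word-finally. → [bidemutziki].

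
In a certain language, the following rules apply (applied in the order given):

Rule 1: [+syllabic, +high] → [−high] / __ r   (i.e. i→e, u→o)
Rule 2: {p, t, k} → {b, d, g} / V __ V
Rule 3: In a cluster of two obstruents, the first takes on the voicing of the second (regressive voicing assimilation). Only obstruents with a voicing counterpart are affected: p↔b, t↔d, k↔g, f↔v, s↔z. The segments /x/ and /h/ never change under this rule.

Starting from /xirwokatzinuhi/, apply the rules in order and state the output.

xerwogadzinuhi

Rule 1 (pre-rhotic lowering): /i/ is a high vowel immediately before /r/, so it lowers to [e]. /xirwokatzinuhi/ → xerwokatzinuhi.
Rule 2 (intervocalic voicing): /k/ is a voiceless stop between vowels /o/ and /a/, so it voices to [g]. /xerwokatzinuhi/ → xerwogatzinuhi.
Rule 3 (regressive voicing assimilation): /t/ precedes the voiced obstruent /z/, so it voices to [d] by assimilation. /xerwogatzinuhi/ → xerwogadzinuhi.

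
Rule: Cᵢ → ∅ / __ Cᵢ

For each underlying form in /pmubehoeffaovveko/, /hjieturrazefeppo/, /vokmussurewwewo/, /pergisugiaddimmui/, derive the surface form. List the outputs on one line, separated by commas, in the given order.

/pmubehoeffaovveko/: /ff/ is a geminate; the first /f/ deletes. /vv/ is a geminate; the first /v/ deletes. → [pmubehoefaoveko].
/hjieturrazefeppo/: /rr/ is a geminate; the first /r/ deletes. /pp/ is a geminate; the first /p/ deletes. → [hjieturazefepo].
/vokmussurewwewo/: /ss/ is a geminate; the first /s/ deletes. /ww/ is a geminate; the first /w/ deletes. → [vokmusurewewo].
/pergisugiaddimmui/: /dd/ is a geminate; the first /d/ deletes. /mm/ is a geminate; the first /m/ deletes. → [pergisugiadimui].

pmubehoefaoveko, hjieturazefepo, vokmusurewewo, pergisugiadimui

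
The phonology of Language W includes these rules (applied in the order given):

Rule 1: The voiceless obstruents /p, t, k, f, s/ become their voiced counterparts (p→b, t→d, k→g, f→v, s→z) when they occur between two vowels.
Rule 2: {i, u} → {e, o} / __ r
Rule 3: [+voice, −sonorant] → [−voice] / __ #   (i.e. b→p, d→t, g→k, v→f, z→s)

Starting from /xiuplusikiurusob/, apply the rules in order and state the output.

xiupluzigioruzop

Rule 1 (intervocalic voicing): /s/ is a voiceless obstruent between vowels /u/ and /i/, so it voices to [z]. /k/ is a voiceless obstruent between vowels /i/ and /i/, so it voices to [g]. /s/ is a voiceless obstruent between vowels /u/ and /o/, so it voices to [z]. /xiuplusikiurusob/ → xiupluzigiuruzob.
Rule 2 (pre-rhotic lowering): /u/ is a high vowel immediately before /r/, so it lowers to [o]. /xiupluzigiuruzob/ → xiupluzigioruzob.
Rule 3 (final devoicing): /b/ is a voiced obstruent in word-final position, so it devoices to [p]. /xiupluzigioruzob/ → xiupluzigioruzop.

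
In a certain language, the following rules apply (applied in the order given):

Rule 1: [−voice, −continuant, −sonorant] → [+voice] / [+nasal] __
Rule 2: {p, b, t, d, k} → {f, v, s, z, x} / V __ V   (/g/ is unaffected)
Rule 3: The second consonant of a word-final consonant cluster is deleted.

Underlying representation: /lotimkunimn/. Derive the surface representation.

losimgunim

Rule 1 (post-nasal voicing): /k/ is a voiceless stop immediately after the nasal /m/, so it voices to [g]. /lotimkunimn/ → lotimgunimn.
Rule 2 (intervocalic spirantization): /t/ is a stop between vowels /o/ and /i/, so it spirantizes to the fricative [s]. /lotimgunimn/ → losimgunimn.
Rule 3 (final cluster simplification): /n/ is the second consonant of a word-final cluster /mn/, so it deletes. /losimgunimn/ → losimgunim.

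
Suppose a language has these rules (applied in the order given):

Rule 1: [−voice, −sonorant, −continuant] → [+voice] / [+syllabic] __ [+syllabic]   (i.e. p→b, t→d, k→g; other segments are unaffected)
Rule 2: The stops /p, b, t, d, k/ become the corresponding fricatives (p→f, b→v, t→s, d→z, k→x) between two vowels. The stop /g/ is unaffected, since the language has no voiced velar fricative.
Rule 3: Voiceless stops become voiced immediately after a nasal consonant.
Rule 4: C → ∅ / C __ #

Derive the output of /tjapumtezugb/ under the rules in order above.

Rule 1 (intervocalic voicing): /p/ is a voiceless stop between vowels /a/ and /u/, so it voices to [b]. /tjapumtezugb/ → tjabumtezugb.
Rule 2 (intervocalic spirantization): /b/ is a stop between vowels /a/ and /u/, so it spirantizes to the fricative [v]. /tjabumtezugb/ → tjavumtezugb.
Rule 3 (post-nasal voicing): /t/ is a voiceless stop immediately after the nasal /m/, so it voices to [d]. /tjavumtezugb/ → tjavumdezugb.
Rule 4 (final cluster simplification): /b/ is the second consonant of a word-final cluster /gb/, so it deletes. /tjavumdezugb/ → tjavumdezug.

tjavumdezug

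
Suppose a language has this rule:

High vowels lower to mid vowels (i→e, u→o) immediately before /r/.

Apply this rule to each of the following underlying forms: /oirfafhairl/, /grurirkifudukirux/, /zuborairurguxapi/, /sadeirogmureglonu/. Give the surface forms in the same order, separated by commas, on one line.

oerfafhaerl, grorerkifudukerux, zuboraerorguxapi, sadeerogmoreglonu

/oirfafhairl/: /i/ is a high vowel immediately before /r/, so it lowers to [e]. /i/ is a high vowel immediately before /r/, so it lowers to [e]. → [oerfafhaerl].
/grurirkifudukirux/: /u/ is a high vowel immediately before /r/, so it lowers to [o]. /i/ is a high vowel immediately before /r/, so it lowers to [e]. /i/ is a high vowel immediately before /r/, so it lowers to [e]. → [grorerkifudukerux].
/zuborairurguxapi/: /i/ is a high vowel immediately before /r/, so it lowers to [e]. /u/ is a high vowel immediately before /r/, so it lowers to [o]. → [zuboraerorguxapi].
/sadeirogmureglonu/: /i/ is a high vowel immediately before /r/, so it lowers to [e]. /u/ is a high vowel immediately before /r/, so it lowers to [o]. → [sadeerogmoreglonu].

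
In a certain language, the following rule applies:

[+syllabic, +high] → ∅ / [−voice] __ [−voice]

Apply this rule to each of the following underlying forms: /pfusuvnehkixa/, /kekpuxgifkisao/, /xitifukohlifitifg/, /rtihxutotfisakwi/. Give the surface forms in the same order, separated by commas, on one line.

pfsuvnehkxa, kekpxgifksao, xtfkohliftfg, rthxtotfsakwi

/pfusuvnehkixa/: /u/ is a high vowel flanked by voiceless consonants /f/ and /s/, so it deletes. /i/ is a high vowel flanked by voiceless consonants /k/ and /x/, so it deletes. → [pfsuvnehkxa].
/kekpuxgifkisao/: /u/ is a high vowel flanked by voiceless consonants /p/ and /x/, so it deletes. /i/ is a high vowel flanked by voiceless consonants /k/ and /s/, so it deletes. → [kekpxgifksao].
/xitifukohlifitifg/: /i/ is a high vowel flanked by voiceless consonants /x/ and /t/, so it deletes. /i/ is a high vowel flanked by voiceless consonants /t/ and /f/, so it deletes. /u/ is a high vowel flanked by voiceless consonants /f/ and /k/, so it deletes. /i/ is a high vowel flanked by voiceless consonants /f/ and /t/, so it deletes. /i/ is a high vowel flanked by voiceless consonants /t/ and /f/, so it deletes. → [xtfkohliftfg].
/rtihxutotfisakwi/: /i/ is a high vowel flanked by voiceless consonants /t/ and /h/, so it deletes. /u/ is a high vowel flanked by voiceless consonants /x/ and /t/, so it deletes. /i/ is a high vowel flanked by voiceless consonants /f/ and /s/, so it deletes. → [rthxtotfsakwi].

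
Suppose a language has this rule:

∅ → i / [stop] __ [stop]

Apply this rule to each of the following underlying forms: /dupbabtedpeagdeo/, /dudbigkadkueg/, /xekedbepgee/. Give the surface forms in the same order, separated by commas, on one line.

dupibabitedipeagideo, dudibigikadikueg, xekedibepigee

/dupbabtedpeagdeo/: /p/ and /b/ form a stop–stop cluster, so [i] is inserted between them. /b/ and /t/ form a stop–stop cluster, so [i] is inserted between them. /d/ and /p/ form a stop–stop cluster, so [i] is inserted between them. /g/ and /d/ form a stop–stop cluster, so [i] is inserted between them. → [dupibabitedipeagideo].
/dudbigkadkueg/: /d/ and /b/ form a stop–stop cluster, so [i] is inserted between them. /g/ and /k/ form a stop–stop cluster, so [i] is inserted between them. /d/ and /k/ form a stop–stop cluster, so [i] is inserted between them. → [dudibigikadikueg].
/xekedbepgee/: /d/ and /b/ form a stop–stop cluster, so [i] is inserted between them. /p/ and /g/ form a stop–stop cluster, so [i] is inserted between them. → [xekedibepigee].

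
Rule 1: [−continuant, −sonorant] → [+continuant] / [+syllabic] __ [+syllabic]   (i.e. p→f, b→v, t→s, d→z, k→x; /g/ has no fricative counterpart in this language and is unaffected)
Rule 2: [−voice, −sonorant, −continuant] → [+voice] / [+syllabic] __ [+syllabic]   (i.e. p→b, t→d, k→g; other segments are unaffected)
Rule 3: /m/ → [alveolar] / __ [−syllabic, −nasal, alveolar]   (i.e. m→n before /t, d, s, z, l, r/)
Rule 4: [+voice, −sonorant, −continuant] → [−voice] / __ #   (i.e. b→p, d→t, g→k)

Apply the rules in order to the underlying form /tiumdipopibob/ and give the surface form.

Rule 1 (intervocalic spirantization): /p/ is a stop between vowels /i/ and /o/, so it spirantizes to the fricative [f]. /p/ is a stop between vowels /o/ and /i/, so it spirantizes to the fricative [f]. /b/ is a stop between vowels /i/ and /o/, so it spirantizes to the fricative [v]. /tiumdipopibob/ → tiumdifofivob.
Rule 2 (intervocalic voicing): no segment meets the environment; /tiumdifofivob/ is unchanged.
Rule 3 (nasal place assimilation): /m/ precedes the alveolar consonant /d/, so it assimilates in place to [n]. /tiumdifofivob/ → tiundifofivob.
Rule 4 (final devoicing): /b/ is a voiced stop in word-final position, so it devoices to [p]. /tiundifofivob/ → tiundifofivop.

tiundifofivop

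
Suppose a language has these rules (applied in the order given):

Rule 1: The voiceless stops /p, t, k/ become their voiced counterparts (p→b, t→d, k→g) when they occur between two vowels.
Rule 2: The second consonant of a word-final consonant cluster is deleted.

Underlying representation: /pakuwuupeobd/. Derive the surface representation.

Rule 1 (intervocalic voicing): /k/ is a voiceless stop between vowels /a/ and /u/, so it voices to [g]. /p/ is a voiceless stop between vowels /u/ and /e/, so it voices to [b]. /pakuwuupeobd/ → paguwuubeobd.
Rule 2 (final cluster simplification): /d/ is the second consonant of a word-final cluster /bd/, so it deletes. /paguwuubeobd/ → paguwuubeob.

paguwuubeob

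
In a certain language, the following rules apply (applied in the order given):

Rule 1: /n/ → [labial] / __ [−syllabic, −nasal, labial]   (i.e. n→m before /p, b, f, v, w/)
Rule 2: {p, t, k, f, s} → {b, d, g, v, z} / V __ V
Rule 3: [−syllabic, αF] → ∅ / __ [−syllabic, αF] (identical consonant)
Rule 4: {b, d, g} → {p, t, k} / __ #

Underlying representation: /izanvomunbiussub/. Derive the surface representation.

Rule 1 (nasal place assimilation): /n/ precedes the labial consonant /v/, so it assimilates in place to [m]. /n/ precedes the labial consonant /b/, so it assimilates in place to [m]. /izanvomunbiussub/ → izamvomumbiussub.
Rule 2 (intervocalic voicing): no segment meets the environment; /izamvomumbiussub/ is unchanged.
Rule 3 (degemination): /ss/ is a geminate; the first /s/ deletes. /izamvomumbiussub/ → izamvomumbiusub.
Rule 4 (final devoicing): /b/ is a voiced stop in word-final position, so it devoices to [p]. /izamvomumbiusub/ → izamvomumbiusup.

izamvomumbiusup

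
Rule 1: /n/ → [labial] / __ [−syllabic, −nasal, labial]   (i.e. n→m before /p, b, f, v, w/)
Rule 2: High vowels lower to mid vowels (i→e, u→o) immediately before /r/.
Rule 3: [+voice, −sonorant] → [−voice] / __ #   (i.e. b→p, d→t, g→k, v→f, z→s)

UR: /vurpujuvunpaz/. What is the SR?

Rule 1 (nasal place assimilation): /n/ precedes the labial consonant /p/, so it assimilates in place to [m]. /vurpujuvunpaz/ → vurpujuvumpaz.
Rule 2 (pre-rhotic lowering): /u/ is a high vowel immediately before /r/, so it lowers to [o]. /vurpujuvumpaz/ → vorpujuvumpaz.
Rule 3 (final devoicing): /z/ is a voiced obstruent in word-final position, so it devoices to [s]. /vorpujuvumpaz/ → vorpujuvumpas.

vorpujuvumpas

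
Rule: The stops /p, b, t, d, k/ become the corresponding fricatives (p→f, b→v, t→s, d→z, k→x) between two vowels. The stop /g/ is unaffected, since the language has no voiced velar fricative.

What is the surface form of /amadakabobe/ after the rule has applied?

/d/ is a stop between vowels /a/ and /a/, so it spirantizes to the fricative [z].
/k/ is a stop between vowels /a/ and /a/, so it spirantizes to the fricative [x].
/b/ is a stop between vowels /a/ and /o/, so it spirantizes to the fricative [v].
/b/ is a stop between vowels /o/ and /e/, so it spirantizes to the fricative [v].
Surface form: [amazaxavove].

amazaxavove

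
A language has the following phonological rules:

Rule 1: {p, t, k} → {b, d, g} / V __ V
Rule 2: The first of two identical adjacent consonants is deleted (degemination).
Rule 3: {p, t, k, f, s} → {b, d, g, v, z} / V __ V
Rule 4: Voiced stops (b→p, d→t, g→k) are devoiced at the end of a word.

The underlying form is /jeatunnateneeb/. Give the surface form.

Rule 1 (intervocalic voicing): /t/ is a voiceless stop between vowels /a/ and /u/, so it voices to [d]. /t/ is a voiceless stop between vowels /a/ and /e/, so it voices to [d]. /jeatunnateneeb/ → jeadunnadeneeb.
Rule 2 (degemination): /nn/ is a geminate; the first /n/ deletes. /jeadunnadeneeb/ → jeadunadeneeb.
Rule 3 (intervocalic voicing): no segment meets the environment; /jeadunadeneeb/ is unchanged.
Rule 4 (final devoicing): /b/ is a voiced stop in word-final position, so it devoices to [p]. /jeadunadeneeb/ → jeadunadeneep.

jeadunadeneep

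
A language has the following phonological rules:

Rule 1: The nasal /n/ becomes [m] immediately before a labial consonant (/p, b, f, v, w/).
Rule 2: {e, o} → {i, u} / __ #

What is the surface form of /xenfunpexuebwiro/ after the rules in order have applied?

xemfumpexuebwiru

Rule 1 (nasal place assimilation): /n/ precedes the labial consonant /f/, so it assimilates in place to [m]. /n/ precedes the labial consonant /p/, so it assimilates in place to [m]. /xenfunpexuebwiro/ → xemfumpexuebwiro.
Rule 2 (final vowel raising): /o/ is a mid vowel in word-final position, so it raises to [u]. /xemfumpexuebwiro/ → xemfumpexuebwiru.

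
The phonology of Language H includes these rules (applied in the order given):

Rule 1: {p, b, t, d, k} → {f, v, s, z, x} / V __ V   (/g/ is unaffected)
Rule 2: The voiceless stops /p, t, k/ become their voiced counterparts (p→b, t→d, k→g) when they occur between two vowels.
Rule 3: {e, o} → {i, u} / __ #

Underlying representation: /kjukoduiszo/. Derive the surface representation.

kjuxozuiszu

Rule 1 (intervocalic spirantization): /k/ is a stop between vowels /u/ and /o/, so it spirantizes to the fricative [x]. /d/ is a stop between vowels /o/ and /u/, so it spirantizes to the fricative [z]. /kjukoduiszo/ → kjuxozuiszo.
Rule 2 (intervocalic voicing): no segment meets the environment; /kjuxozuiszo/ is unchanged.
Rule 3 (final vowel raising): /o/ is a mid vowel in word-final position, so it raises to [u]. /kjuxozuiszo/ → kjuxozuiszu.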